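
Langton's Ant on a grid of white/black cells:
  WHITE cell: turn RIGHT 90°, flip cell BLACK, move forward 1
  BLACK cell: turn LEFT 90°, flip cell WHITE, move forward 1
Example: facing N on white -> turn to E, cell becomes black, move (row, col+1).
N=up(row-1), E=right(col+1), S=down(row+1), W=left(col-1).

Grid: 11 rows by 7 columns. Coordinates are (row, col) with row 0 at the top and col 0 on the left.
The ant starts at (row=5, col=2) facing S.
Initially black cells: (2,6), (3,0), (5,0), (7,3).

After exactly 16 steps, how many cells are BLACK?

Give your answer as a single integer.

Step 1: on WHITE (5,2): turn R to W, flip to black, move to (5,1). |black|=5
Step 2: on WHITE (5,1): turn R to N, flip to black, move to (4,1). |black|=6
Step 3: on WHITE (4,1): turn R to E, flip to black, move to (4,2). |black|=7
Step 4: on WHITE (4,2): turn R to S, flip to black, move to (5,2). |black|=8
Step 5: on BLACK (5,2): turn L to E, flip to white, move to (5,3). |black|=7
Step 6: on WHITE (5,3): turn R to S, flip to black, move to (6,3). |black|=8
Step 7: on WHITE (6,3): turn R to W, flip to black, move to (6,2). |black|=9
Step 8: on WHITE (6,2): turn R to N, flip to black, move to (5,2). |black|=10
Step 9: on WHITE (5,2): turn R to E, flip to black, move to (5,3). |black|=11
Step 10: on BLACK (5,3): turn L to N, flip to white, move to (4,3). |black|=10
Step 11: on WHITE (4,3): turn R to E, flip to black, move to (4,4). |black|=11
Step 12: on WHITE (4,4): turn R to S, flip to black, move to (5,4). |black|=12
Step 13: on WHITE (5,4): turn R to W, flip to black, move to (5,3). |black|=13
Step 14: on WHITE (5,3): turn R to N, flip to black, move to (4,3). |black|=14
Step 15: on BLACK (4,3): turn L to W, flip to white, move to (4,2). |black|=13
Step 16: on BLACK (4,2): turn L to S, flip to white, move to (5,2). |black|=12

Answer: 12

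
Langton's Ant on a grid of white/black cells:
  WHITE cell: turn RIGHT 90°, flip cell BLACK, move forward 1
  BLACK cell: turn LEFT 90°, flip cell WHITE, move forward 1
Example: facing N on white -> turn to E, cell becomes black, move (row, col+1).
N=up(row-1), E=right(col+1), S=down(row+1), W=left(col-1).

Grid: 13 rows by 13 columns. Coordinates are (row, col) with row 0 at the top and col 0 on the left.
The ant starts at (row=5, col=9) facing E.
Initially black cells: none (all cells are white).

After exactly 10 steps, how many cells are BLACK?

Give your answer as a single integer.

Step 1: on WHITE (5,9): turn R to S, flip to black, move to (6,9). |black|=1
Step 2: on WHITE (6,9): turn R to W, flip to black, move to (6,8). |black|=2
Step 3: on WHITE (6,8): turn R to N, flip to black, move to (5,8). |black|=3
Step 4: on WHITE (5,8): turn R to E, flip to black, move to (5,9). |black|=4
Step 5: on BLACK (5,9): turn L to N, flip to white, move to (4,9). |black|=3
Step 6: on WHITE (4,9): turn R to E, flip to black, move to (4,10). |black|=4
Step 7: on WHITE (4,10): turn R to S, flip to black, move to (5,10). |black|=5
Step 8: on WHITE (5,10): turn R to W, flip to black, move to (5,9). |black|=6
Step 9: on WHITE (5,9): turn R to N, flip to black, move to (4,9). |black|=7
Step 10: on BLACK (4,9): turn L to W, flip to white, move to (4,8). |black|=6

Answer: 6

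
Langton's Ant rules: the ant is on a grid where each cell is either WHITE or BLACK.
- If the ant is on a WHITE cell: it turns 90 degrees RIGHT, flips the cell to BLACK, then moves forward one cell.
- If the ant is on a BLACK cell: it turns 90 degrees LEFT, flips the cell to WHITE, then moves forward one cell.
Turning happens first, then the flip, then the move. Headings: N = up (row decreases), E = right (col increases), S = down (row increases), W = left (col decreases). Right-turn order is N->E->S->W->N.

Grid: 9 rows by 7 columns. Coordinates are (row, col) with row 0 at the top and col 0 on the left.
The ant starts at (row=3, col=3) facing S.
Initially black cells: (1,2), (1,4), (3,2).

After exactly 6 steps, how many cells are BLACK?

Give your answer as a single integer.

Answer: 7

Derivation:
Step 1: on WHITE (3,3): turn R to W, flip to black, move to (3,2). |black|=4
Step 2: on BLACK (3,2): turn L to S, flip to white, move to (4,2). |black|=3
Step 3: on WHITE (4,2): turn R to W, flip to black, move to (4,1). |black|=4
Step 4: on WHITE (4,1): turn R to N, flip to black, move to (3,1). |black|=5
Step 5: on WHITE (3,1): turn R to E, flip to black, move to (3,2). |black|=6
Step 6: on WHITE (3,2): turn R to S, flip to black, move to (4,2). |black|=7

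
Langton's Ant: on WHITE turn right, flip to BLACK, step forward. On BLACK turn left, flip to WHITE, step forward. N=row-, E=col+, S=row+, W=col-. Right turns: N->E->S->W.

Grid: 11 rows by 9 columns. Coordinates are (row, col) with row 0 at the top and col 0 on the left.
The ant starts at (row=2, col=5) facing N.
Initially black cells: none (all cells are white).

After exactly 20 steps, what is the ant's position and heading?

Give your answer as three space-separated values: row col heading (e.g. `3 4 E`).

Step 1: on WHITE (2,5): turn R to E, flip to black, move to (2,6). |black|=1
Step 2: on WHITE (2,6): turn R to S, flip to black, move to (3,6). |black|=2
Step 3: on WHITE (3,6): turn R to W, flip to black, move to (3,5). |black|=3
Step 4: on WHITE (3,5): turn R to N, flip to black, move to (2,5). |black|=4
Step 5: on BLACK (2,5): turn L to W, flip to white, move to (2,4). |black|=3
Step 6: on WHITE (2,4): turn R to N, flip to black, move to (1,4). |black|=4
Step 7: on WHITE (1,4): turn R to E, flip to black, move to (1,5). |black|=5
Step 8: on WHITE (1,5): turn R to S, flip to black, move to (2,5). |black|=6
Step 9: on WHITE (2,5): turn R to W, flip to black, move to (2,4). |black|=7
Step 10: on BLACK (2,4): turn L to S, flip to white, move to (3,4). |black|=6
Step 11: on WHITE (3,4): turn R to W, flip to black, move to (3,3). |black|=7
Step 12: on WHITE (3,3): turn R to N, flip to black, move to (2,3). |black|=8
Step 13: on WHITE (2,3): turn R to E, flip to black, move to (2,4). |black|=9
Step 14: on WHITE (2,4): turn R to S, flip to black, move to (3,4). |black|=10
Step 15: on BLACK (3,4): turn L to E, flip to white, move to (3,5). |black|=9
Step 16: on BLACK (3,5): turn L to N, flip to white, move to (2,5). |black|=8
Step 17: on BLACK (2,5): turn L to W, flip to white, move to (2,4). |black|=7
Step 18: on BLACK (2,4): turn L to S, flip to white, move to (3,4). |black|=6
Step 19: on WHITE (3,4): turn R to W, flip to black, move to (3,3). |black|=7
Step 20: on BLACK (3,3): turn L to S, flip to white, move to (4,3). |black|=6

Answer: 4 3 S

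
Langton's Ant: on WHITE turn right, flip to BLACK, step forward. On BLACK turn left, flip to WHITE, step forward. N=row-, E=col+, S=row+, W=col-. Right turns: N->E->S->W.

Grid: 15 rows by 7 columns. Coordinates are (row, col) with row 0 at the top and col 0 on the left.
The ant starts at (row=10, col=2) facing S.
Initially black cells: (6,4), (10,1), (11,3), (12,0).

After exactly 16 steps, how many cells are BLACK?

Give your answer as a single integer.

Step 1: on WHITE (10,2): turn R to W, flip to black, move to (10,1). |black|=5
Step 2: on BLACK (10,1): turn L to S, flip to white, move to (11,1). |black|=4
Step 3: on WHITE (11,1): turn R to W, flip to black, move to (11,0). |black|=5
Step 4: on WHITE (11,0): turn R to N, flip to black, move to (10,0). |black|=6
Step 5: on WHITE (10,0): turn R to E, flip to black, move to (10,1). |black|=7
Step 6: on WHITE (10,1): turn R to S, flip to black, move to (11,1). |black|=8
Step 7: on BLACK (11,1): turn L to E, flip to white, move to (11,2). |black|=7
Step 8: on WHITE (11,2): turn R to S, flip to black, move to (12,2). |black|=8
Step 9: on WHITE (12,2): turn R to W, flip to black, move to (12,1). |black|=9
Step 10: on WHITE (12,1): turn R to N, flip to black, move to (11,1). |black|=10
Step 11: on WHITE (11,1): turn R to E, flip to black, move to (11,2). |black|=11
Step 12: on BLACK (11,2): turn L to N, flip to white, move to (10,2). |black|=10
Step 13: on BLACK (10,2): turn L to W, flip to white, move to (10,1). |black|=9
Step 14: on BLACK (10,1): turn L to S, flip to white, move to (11,1). |black|=8
Step 15: on BLACK (11,1): turn L to E, flip to white, move to (11,2). |black|=7
Step 16: on WHITE (11,2): turn R to S, flip to black, move to (12,2). |black|=8

Answer: 8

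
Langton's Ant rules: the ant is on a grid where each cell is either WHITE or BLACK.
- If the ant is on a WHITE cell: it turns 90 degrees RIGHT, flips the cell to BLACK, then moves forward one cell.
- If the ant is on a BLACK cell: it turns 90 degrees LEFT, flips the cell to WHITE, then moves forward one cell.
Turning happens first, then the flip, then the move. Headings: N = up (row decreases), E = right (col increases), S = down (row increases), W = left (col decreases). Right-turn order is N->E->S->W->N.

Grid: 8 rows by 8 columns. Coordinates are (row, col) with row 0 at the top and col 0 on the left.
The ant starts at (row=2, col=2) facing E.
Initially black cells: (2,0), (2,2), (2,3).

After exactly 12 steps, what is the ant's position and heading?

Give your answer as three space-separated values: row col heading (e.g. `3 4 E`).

Step 1: on BLACK (2,2): turn L to N, flip to white, move to (1,2). |black|=2
Step 2: on WHITE (1,2): turn R to E, flip to black, move to (1,3). |black|=3
Step 3: on WHITE (1,3): turn R to S, flip to black, move to (2,3). |black|=4
Step 4: on BLACK (2,3): turn L to E, flip to white, move to (2,4). |black|=3
Step 5: on WHITE (2,4): turn R to S, flip to black, move to (3,4). |black|=4
Step 6: on WHITE (3,4): turn R to W, flip to black, move to (3,3). |black|=5
Step 7: on WHITE (3,3): turn R to N, flip to black, move to (2,3). |black|=6
Step 8: on WHITE (2,3): turn R to E, flip to black, move to (2,4). |black|=7
Step 9: on BLACK (2,4): turn L to N, flip to white, move to (1,4). |black|=6
Step 10: on WHITE (1,4): turn R to E, flip to black, move to (1,5). |black|=7
Step 11: on WHITE (1,5): turn R to S, flip to black, move to (2,5). |black|=8
Step 12: on WHITE (2,5): turn R to W, flip to black, move to (2,4). |black|=9

Answer: 2 4 W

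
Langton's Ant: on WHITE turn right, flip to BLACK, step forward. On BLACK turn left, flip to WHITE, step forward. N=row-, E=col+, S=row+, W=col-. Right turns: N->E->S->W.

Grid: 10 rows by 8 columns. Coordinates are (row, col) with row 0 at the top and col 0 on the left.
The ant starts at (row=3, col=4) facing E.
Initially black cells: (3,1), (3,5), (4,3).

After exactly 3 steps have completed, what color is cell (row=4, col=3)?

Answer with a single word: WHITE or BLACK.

Step 1: on WHITE (3,4): turn R to S, flip to black, move to (4,4). |black|=4
Step 2: on WHITE (4,4): turn R to W, flip to black, move to (4,3). |black|=5
Step 3: on BLACK (4,3): turn L to S, flip to white, move to (5,3). |black|=4

Answer: WHITE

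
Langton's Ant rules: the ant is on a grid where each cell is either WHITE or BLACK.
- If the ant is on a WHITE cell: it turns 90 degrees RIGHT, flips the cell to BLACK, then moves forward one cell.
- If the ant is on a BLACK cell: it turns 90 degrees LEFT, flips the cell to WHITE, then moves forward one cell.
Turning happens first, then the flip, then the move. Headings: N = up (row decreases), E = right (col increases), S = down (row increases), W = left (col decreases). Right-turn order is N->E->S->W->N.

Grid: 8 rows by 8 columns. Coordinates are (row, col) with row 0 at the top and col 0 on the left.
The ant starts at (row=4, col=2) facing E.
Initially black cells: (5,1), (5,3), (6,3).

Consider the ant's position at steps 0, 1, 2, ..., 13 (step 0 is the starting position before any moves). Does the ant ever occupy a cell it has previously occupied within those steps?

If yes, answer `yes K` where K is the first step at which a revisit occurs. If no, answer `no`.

Step 1: on WHITE (4,2): turn R to S, flip to black, move to (5,2). |black|=4 — new cell
Step 2: on WHITE (5,2): turn R to W, flip to black, move to (5,1). |black|=5 — new cell
Step 3: on BLACK (5,1): turn L to S, flip to white, move to (6,1). |black|=4 — new cell
Step 4: on WHITE (6,1): turn R to W, flip to black, move to (6,0). |black|=5 — new cell
Step 5: on WHITE (6,0): turn R to N, flip to black, move to (5,0). |black|=6 — new cell
Step 6: on WHITE (5,0): turn R to E, flip to black, move to (5,1). |black|=7 — REVISIT

Answer: yes 6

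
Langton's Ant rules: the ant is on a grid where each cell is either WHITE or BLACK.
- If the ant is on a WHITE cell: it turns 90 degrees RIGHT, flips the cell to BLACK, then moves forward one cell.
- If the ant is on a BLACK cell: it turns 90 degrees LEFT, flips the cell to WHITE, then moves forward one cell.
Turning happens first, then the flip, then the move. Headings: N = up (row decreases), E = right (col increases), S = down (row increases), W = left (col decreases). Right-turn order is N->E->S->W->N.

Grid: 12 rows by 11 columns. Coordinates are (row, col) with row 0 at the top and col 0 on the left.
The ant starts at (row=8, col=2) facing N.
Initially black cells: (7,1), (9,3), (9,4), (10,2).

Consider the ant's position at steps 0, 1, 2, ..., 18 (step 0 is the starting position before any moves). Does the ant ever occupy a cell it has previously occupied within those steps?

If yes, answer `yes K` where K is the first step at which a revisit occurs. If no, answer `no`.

Answer: yes 7

Derivation:
Step 1: on WHITE (8,2): turn R to E, flip to black, move to (8,3). |black|=5 — new cell
Step 2: on WHITE (8,3): turn R to S, flip to black, move to (9,3). |black|=6 — new cell
Step 3: on BLACK (9,3): turn L to E, flip to white, move to (9,4). |black|=5 — new cell
Step 4: on BLACK (9,4): turn L to N, flip to white, move to (8,4). |black|=4 — new cell
Step 5: on WHITE (8,4): turn R to E, flip to black, move to (8,5). |black|=5 — new cell
Step 6: on WHITE (8,5): turn R to S, flip to black, move to (9,5). |black|=6 — new cell
Step 7: on WHITE (9,5): turn R to W, flip to black, move to (9,4). |black|=7 — REVISIT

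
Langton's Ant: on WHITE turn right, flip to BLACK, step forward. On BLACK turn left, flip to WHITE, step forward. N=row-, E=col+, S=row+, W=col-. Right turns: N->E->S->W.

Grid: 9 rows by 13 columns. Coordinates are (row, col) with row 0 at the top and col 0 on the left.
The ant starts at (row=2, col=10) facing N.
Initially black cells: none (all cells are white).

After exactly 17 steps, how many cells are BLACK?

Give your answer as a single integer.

Answer: 7

Derivation:
Step 1: on WHITE (2,10): turn R to E, flip to black, move to (2,11). |black|=1
Step 2: on WHITE (2,11): turn R to S, flip to black, move to (3,11). |black|=2
Step 3: on WHITE (3,11): turn R to W, flip to black, move to (3,10). |black|=3
Step 4: on WHITE (3,10): turn R to N, flip to black, move to (2,10). |black|=4
Step 5: on BLACK (2,10): turn L to W, flip to white, move to (2,9). |black|=3
Step 6: on WHITE (2,9): turn R to N, flip to black, move to (1,9). |black|=4
Step 7: on WHITE (1,9): turn R to E, flip to black, move to (1,10). |black|=5
Step 8: on WHITE (1,10): turn R to S, flip to black, move to (2,10). |black|=6
Step 9: on WHITE (2,10): turn R to W, flip to black, move to (2,9). |black|=7
Step 10: on BLACK (2,9): turn L to S, flip to white, move to (3,9). |black|=6
Step 11: on WHITE (3,9): turn R to W, flip to black, move to (3,8). |black|=7
Step 12: on WHITE (3,8): turn R to N, flip to black, move to (2,8). |black|=8
Step 13: on WHITE (2,8): turn R to E, flip to black, move to (2,9). |black|=9
Step 14: on WHITE (2,9): turn R to S, flip to black, move to (3,9). |black|=10
Step 15: on BLACK (3,9): turn L to E, flip to white, move to (3,10). |black|=9
Step 16: on BLACK (3,10): turn L to N, flip to white, move to (2,10). |black|=8
Step 17: on BLACK (2,10): turn L to W, flip to white, move to (2,9). |black|=7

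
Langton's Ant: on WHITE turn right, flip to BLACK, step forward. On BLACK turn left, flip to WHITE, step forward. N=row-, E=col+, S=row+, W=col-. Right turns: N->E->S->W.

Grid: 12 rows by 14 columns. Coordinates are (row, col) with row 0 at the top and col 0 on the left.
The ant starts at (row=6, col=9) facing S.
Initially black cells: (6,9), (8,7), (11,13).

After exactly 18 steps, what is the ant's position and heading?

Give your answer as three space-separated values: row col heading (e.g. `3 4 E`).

Answer: 5 10 N

Derivation:
Step 1: on BLACK (6,9): turn L to E, flip to white, move to (6,10). |black|=2
Step 2: on WHITE (6,10): turn R to S, flip to black, move to (7,10). |black|=3
Step 3: on WHITE (7,10): turn R to W, flip to black, move to (7,9). |black|=4
Step 4: on WHITE (7,9): turn R to N, flip to black, move to (6,9). |black|=5
Step 5: on WHITE (6,9): turn R to E, flip to black, move to (6,10). |black|=6
Step 6: on BLACK (6,10): turn L to N, flip to white, move to (5,10). |black|=5
Step 7: on WHITE (5,10): turn R to E, flip to black, move to (5,11). |black|=6
Step 8: on WHITE (5,11): turn R to S, flip to black, move to (6,11). |black|=7
Step 9: on WHITE (6,11): turn R to W, flip to black, move to (6,10). |black|=8
Step 10: on WHITE (6,10): turn R to N, flip to black, move to (5,10). |black|=9
Step 11: on BLACK (5,10): turn L to W, flip to white, move to (5,9). |black|=8
Step 12: on WHITE (5,9): turn R to N, flip to black, move to (4,9). |black|=9
Step 13: on WHITE (4,9): turn R to E, flip to black, move to (4,10). |black|=10
Step 14: on WHITE (4,10): turn R to S, flip to black, move to (5,10). |black|=11
Step 15: on WHITE (5,10): turn R to W, flip to black, move to (5,9). |black|=12
Step 16: on BLACK (5,9): turn L to S, flip to white, move to (6,9). |black|=11
Step 17: on BLACK (6,9): turn L to E, flip to white, move to (6,10). |black|=10
Step 18: on BLACK (6,10): turn L to N, flip to white, move to (5,10). |black|=9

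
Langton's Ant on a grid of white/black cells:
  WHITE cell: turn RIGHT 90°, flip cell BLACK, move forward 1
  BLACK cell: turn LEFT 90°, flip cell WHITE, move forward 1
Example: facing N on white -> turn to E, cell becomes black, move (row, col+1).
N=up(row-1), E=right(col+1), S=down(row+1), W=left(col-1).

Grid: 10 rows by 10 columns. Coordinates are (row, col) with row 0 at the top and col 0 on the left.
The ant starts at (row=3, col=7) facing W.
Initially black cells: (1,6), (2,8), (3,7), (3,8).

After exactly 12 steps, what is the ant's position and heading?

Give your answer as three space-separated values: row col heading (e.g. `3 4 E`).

Step 1: on BLACK (3,7): turn L to S, flip to white, move to (4,7). |black|=3
Step 2: on WHITE (4,7): turn R to W, flip to black, move to (4,6). |black|=4
Step 3: on WHITE (4,6): turn R to N, flip to black, move to (3,6). |black|=5
Step 4: on WHITE (3,6): turn R to E, flip to black, move to (3,7). |black|=6
Step 5: on WHITE (3,7): turn R to S, flip to black, move to (4,7). |black|=7
Step 6: on BLACK (4,7): turn L to E, flip to white, move to (4,8). |black|=6
Step 7: on WHITE (4,8): turn R to S, flip to black, move to (5,8). |black|=7
Step 8: on WHITE (5,8): turn R to W, flip to black, move to (5,7). |black|=8
Step 9: on WHITE (5,7): turn R to N, flip to black, move to (4,7). |black|=9
Step 10: on WHITE (4,7): turn R to E, flip to black, move to (4,8). |black|=10
Step 11: on BLACK (4,8): turn L to N, flip to white, move to (3,8). |black|=9
Step 12: on BLACK (3,8): turn L to W, flip to white, move to (3,7). |black|=8

Answer: 3 7 W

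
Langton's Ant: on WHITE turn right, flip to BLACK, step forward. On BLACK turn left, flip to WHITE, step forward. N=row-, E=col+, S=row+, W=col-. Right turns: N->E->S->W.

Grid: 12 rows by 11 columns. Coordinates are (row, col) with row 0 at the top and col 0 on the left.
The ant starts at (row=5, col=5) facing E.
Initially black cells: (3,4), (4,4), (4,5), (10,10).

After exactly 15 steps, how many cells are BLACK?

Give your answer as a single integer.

Step 1: on WHITE (5,5): turn R to S, flip to black, move to (6,5). |black|=5
Step 2: on WHITE (6,5): turn R to W, flip to black, move to (6,4). |black|=6
Step 3: on WHITE (6,4): turn R to N, flip to black, move to (5,4). |black|=7
Step 4: on WHITE (5,4): turn R to E, flip to black, move to (5,5). |black|=8
Step 5: on BLACK (5,5): turn L to N, flip to white, move to (4,5). |black|=7
Step 6: on BLACK (4,5): turn L to W, flip to white, move to (4,4). |black|=6
Step 7: on BLACK (4,4): turn L to S, flip to white, move to (5,4). |black|=5
Step 8: on BLACK (5,4): turn L to E, flip to white, move to (5,5). |black|=4
Step 9: on WHITE (5,5): turn R to S, flip to black, move to (6,5). |black|=5
Step 10: on BLACK (6,5): turn L to E, flip to white, move to (6,6). |black|=4
Step 11: on WHITE (6,6): turn R to S, flip to black, move to (7,6). |black|=5
Step 12: on WHITE (7,6): turn R to W, flip to black, move to (7,5). |black|=6
Step 13: on WHITE (7,5): turn R to N, flip to black, move to (6,5). |black|=7
Step 14: on WHITE (6,5): turn R to E, flip to black, move to (6,6). |black|=8
Step 15: on BLACK (6,6): turn L to N, flip to white, move to (5,6). |black|=7

Answer: 7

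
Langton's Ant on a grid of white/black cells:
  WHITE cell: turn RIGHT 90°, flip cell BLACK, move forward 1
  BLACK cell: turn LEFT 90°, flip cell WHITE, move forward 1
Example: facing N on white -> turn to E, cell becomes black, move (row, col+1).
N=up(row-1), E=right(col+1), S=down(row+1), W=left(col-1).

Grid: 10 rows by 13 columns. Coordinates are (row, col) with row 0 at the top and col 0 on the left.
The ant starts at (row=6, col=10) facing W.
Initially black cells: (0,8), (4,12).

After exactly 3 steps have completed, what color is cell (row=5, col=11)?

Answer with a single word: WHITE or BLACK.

Answer: BLACK

Derivation:
Step 1: on WHITE (6,10): turn R to N, flip to black, move to (5,10). |black|=3
Step 2: on WHITE (5,10): turn R to E, flip to black, move to (5,11). |black|=4
Step 3: on WHITE (5,11): turn R to S, flip to black, move to (6,11). |black|=5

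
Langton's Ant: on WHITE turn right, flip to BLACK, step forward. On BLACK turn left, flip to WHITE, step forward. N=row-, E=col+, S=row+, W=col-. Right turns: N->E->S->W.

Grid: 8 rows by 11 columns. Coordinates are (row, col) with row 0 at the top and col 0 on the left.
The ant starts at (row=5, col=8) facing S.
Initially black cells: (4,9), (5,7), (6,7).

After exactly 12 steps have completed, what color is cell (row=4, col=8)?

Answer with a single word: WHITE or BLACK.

Step 1: on WHITE (5,8): turn R to W, flip to black, move to (5,7). |black|=4
Step 2: on BLACK (5,7): turn L to S, flip to white, move to (6,7). |black|=3
Step 3: on BLACK (6,7): turn L to E, flip to white, move to (6,8). |black|=2
Step 4: on WHITE (6,8): turn R to S, flip to black, move to (7,8). |black|=3
Step 5: on WHITE (7,8): turn R to W, flip to black, move to (7,7). |black|=4
Step 6: on WHITE (7,7): turn R to N, flip to black, move to (6,7). |black|=5
Step 7: on WHITE (6,7): turn R to E, flip to black, move to (6,8). |black|=6
Step 8: on BLACK (6,8): turn L to N, flip to white, move to (5,8). |black|=5
Step 9: on BLACK (5,8): turn L to W, flip to white, move to (5,7). |black|=4
Step 10: on WHITE (5,7): turn R to N, flip to black, move to (4,7). |black|=5
Step 11: on WHITE (4,7): turn R to E, flip to black, move to (4,8). |black|=6
Step 12: on WHITE (4,8): turn R to S, flip to black, move to (5,8). |black|=7

Answer: BLACK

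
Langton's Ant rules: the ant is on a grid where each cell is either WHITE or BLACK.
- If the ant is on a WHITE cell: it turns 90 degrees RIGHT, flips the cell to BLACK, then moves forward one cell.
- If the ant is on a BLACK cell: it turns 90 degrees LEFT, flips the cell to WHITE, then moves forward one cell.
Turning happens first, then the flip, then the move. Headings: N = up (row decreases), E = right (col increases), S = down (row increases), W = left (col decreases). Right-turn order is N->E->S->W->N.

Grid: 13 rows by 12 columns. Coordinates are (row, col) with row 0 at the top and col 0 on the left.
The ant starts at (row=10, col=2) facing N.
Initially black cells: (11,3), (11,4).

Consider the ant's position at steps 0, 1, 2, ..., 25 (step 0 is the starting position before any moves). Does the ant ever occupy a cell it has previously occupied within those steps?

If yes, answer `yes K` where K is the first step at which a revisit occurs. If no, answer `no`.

Step 1: on WHITE (10,2): turn R to E, flip to black, move to (10,3). |black|=3 — new cell
Step 2: on WHITE (10,3): turn R to S, flip to black, move to (11,3). |black|=4 — new cell
Step 3: on BLACK (11,3): turn L to E, flip to white, move to (11,4). |black|=3 — new cell
Step 4: on BLACK (11,4): turn L to N, flip to white, move to (10,4). |black|=2 — new cell
Step 5: on WHITE (10,4): turn R to E, flip to black, move to (10,5). |black|=3 — new cell
Step 6: on WHITE (10,5): turn R to S, flip to black, move to (11,5). |black|=4 — new cell
Step 7: on WHITE (11,5): turn R to W, flip to black, move to (11,4). |black|=5 — REVISIT

Answer: yes 7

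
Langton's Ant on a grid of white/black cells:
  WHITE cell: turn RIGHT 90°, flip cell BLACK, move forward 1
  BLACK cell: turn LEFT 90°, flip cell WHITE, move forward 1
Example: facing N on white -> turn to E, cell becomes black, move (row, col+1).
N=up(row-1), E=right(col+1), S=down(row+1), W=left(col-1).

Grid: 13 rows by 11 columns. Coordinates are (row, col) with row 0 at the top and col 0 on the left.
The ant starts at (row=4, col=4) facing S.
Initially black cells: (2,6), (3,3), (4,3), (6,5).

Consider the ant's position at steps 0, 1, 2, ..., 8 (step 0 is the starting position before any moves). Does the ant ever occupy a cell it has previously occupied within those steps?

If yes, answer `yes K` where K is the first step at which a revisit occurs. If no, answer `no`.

Answer: yes 5

Derivation:
Step 1: on WHITE (4,4): turn R to W, flip to black, move to (4,3). |black|=5 — new cell
Step 2: on BLACK (4,3): turn L to S, flip to white, move to (5,3). |black|=4 — new cell
Step 3: on WHITE (5,3): turn R to W, flip to black, move to (5,2). |black|=5 — new cell
Step 4: on WHITE (5,2): turn R to N, flip to black, move to (4,2). |black|=6 — new cell
Step 5: on WHITE (4,2): turn R to E, flip to black, move to (4,3). |black|=7 — REVISIT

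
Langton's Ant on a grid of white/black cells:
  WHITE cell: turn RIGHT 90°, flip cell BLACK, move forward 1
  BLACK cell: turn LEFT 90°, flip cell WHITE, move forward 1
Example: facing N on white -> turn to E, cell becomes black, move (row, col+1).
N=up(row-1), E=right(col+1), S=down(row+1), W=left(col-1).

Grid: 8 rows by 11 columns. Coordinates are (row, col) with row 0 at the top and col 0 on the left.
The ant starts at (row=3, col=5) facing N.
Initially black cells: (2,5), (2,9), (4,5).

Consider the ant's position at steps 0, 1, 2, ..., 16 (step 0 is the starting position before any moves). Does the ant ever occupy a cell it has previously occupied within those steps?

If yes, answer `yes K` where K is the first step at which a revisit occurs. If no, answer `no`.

Step 1: on WHITE (3,5): turn R to E, flip to black, move to (3,6). |black|=4 — new cell
Step 2: on WHITE (3,6): turn R to S, flip to black, move to (4,6). |black|=5 — new cell
Step 3: on WHITE (4,6): turn R to W, flip to black, move to (4,5). |black|=6 — new cell
Step 4: on BLACK (4,5): turn L to S, flip to white, move to (5,5). |black|=5 — new cell
Step 5: on WHITE (5,5): turn R to W, flip to black, move to (5,4). |black|=6 — new cell
Step 6: on WHITE (5,4): turn R to N, flip to black, move to (4,4). |black|=7 — new cell
Step 7: on WHITE (4,4): turn R to E, flip to black, move to (4,5). |black|=8 — REVISIT

Answer: yes 7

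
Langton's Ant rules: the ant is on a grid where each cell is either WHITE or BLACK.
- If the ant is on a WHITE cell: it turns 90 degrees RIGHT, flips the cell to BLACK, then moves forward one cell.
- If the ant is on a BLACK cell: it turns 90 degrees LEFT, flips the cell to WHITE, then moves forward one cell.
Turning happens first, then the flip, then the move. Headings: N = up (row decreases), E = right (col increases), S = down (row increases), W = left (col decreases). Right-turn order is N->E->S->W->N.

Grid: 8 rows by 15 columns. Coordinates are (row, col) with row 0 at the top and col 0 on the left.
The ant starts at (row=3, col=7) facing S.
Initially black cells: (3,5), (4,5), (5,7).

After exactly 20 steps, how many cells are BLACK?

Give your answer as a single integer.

Answer: 9

Derivation:
Step 1: on WHITE (3,7): turn R to W, flip to black, move to (3,6). |black|=4
Step 2: on WHITE (3,6): turn R to N, flip to black, move to (2,6). |black|=5
Step 3: on WHITE (2,6): turn R to E, flip to black, move to (2,7). |black|=6
Step 4: on WHITE (2,7): turn R to S, flip to black, move to (3,7). |black|=7
Step 5: on BLACK (3,7): turn L to E, flip to white, move to (3,8). |black|=6
Step 6: on WHITE (3,8): turn R to S, flip to black, move to (4,8). |black|=7
Step 7: on WHITE (4,8): turn R to W, flip to black, move to (4,7). |black|=8
Step 8: on WHITE (4,7): turn R to N, flip to black, move to (3,7). |black|=9
Step 9: on WHITE (3,7): turn R to E, flip to black, move to (3,8). |black|=10
Step 10: on BLACK (3,8): turn L to N, flip to white, move to (2,8). |black|=9
Step 11: on WHITE (2,8): turn R to E, flip to black, move to (2,9). |black|=10
Step 12: on WHITE (2,9): turn R to S, flip to black, move to (3,9). |black|=11
Step 13: on WHITE (3,9): turn R to W, flip to black, move to (3,8). |black|=12
Step 14: on WHITE (3,8): turn R to N, flip to black, move to (2,8). |black|=13
Step 15: on BLACK (2,8): turn L to W, flip to white, move to (2,7). |black|=12
Step 16: on BLACK (2,7): turn L to S, flip to white, move to (3,7). |black|=11
Step 17: on BLACK (3,7): turn L to E, flip to white, move to (3,8). |black|=10
Step 18: on BLACK (3,8): turn L to N, flip to white, move to (2,8). |black|=9
Step 19: on WHITE (2,8): turn R to E, flip to black, move to (2,9). |black|=10
Step 20: on BLACK (2,9): turn L to N, flip to white, move to (1,9). |black|=9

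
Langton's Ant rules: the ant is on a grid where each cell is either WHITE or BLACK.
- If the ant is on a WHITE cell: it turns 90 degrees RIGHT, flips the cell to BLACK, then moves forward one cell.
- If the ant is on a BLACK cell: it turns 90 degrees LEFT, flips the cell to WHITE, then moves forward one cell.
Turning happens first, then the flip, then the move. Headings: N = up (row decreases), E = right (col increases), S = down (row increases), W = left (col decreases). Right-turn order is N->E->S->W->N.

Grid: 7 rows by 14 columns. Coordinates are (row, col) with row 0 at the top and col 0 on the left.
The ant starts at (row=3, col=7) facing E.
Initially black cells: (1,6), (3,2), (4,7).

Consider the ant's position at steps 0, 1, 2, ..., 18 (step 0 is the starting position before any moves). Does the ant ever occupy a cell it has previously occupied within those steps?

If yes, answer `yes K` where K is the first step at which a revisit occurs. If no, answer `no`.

Answer: yes 5

Derivation:
Step 1: on WHITE (3,7): turn R to S, flip to black, move to (4,7). |black|=4 — new cell
Step 2: on BLACK (4,7): turn L to E, flip to white, move to (4,8). |black|=3 — new cell
Step 3: on WHITE (4,8): turn R to S, flip to black, move to (5,8). |black|=4 — new cell
Step 4: on WHITE (5,8): turn R to W, flip to black, move to (5,7). |black|=5 — new cell
Step 5: on WHITE (5,7): turn R to N, flip to black, move to (4,7). |black|=6 — REVISIT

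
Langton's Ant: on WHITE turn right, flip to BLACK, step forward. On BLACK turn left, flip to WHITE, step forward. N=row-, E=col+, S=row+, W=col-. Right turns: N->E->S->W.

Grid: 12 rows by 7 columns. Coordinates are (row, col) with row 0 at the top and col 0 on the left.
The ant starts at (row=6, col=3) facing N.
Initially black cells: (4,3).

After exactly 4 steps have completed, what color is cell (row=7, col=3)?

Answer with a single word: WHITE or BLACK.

Answer: BLACK

Derivation:
Step 1: on WHITE (6,3): turn R to E, flip to black, move to (6,4). |black|=2
Step 2: on WHITE (6,4): turn R to S, flip to black, move to (7,4). |black|=3
Step 3: on WHITE (7,4): turn R to W, flip to black, move to (7,3). |black|=4
Step 4: on WHITE (7,3): turn R to N, flip to black, move to (6,3). |black|=5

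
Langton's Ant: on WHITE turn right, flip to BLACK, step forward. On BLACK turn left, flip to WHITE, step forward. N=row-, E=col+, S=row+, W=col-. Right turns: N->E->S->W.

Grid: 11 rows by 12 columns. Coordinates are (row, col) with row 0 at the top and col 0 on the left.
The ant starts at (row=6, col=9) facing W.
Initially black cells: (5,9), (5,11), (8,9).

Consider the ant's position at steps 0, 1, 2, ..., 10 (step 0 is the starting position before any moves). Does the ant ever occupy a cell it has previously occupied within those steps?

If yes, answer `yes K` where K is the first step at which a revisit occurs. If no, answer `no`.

Step 1: on WHITE (6,9): turn R to N, flip to black, move to (5,9). |black|=4 — new cell
Step 2: on BLACK (5,9): turn L to W, flip to white, move to (5,8). |black|=3 — new cell
Step 3: on WHITE (5,8): turn R to N, flip to black, move to (4,8). |black|=4 — new cell
Step 4: on WHITE (4,8): turn R to E, flip to black, move to (4,9). |black|=5 — new cell
Step 5: on WHITE (4,9): turn R to S, flip to black, move to (5,9). |black|=6 — REVISIT

Answer: yes 5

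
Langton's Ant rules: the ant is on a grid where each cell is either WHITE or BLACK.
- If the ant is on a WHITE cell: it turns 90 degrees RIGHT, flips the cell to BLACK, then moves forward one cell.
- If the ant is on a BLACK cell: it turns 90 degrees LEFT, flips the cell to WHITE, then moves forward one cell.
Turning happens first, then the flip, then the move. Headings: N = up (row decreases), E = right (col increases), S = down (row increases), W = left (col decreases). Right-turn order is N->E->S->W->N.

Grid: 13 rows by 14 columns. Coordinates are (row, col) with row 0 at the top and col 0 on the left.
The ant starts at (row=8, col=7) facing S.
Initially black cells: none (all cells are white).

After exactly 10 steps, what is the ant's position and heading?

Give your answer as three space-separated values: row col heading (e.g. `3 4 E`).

Step 1: on WHITE (8,7): turn R to W, flip to black, move to (8,6). |black|=1
Step 2: on WHITE (8,6): turn R to N, flip to black, move to (7,6). |black|=2
Step 3: on WHITE (7,6): turn R to E, flip to black, move to (7,7). |black|=3
Step 4: on WHITE (7,7): turn R to S, flip to black, move to (8,7). |black|=4
Step 5: on BLACK (8,7): turn L to E, flip to white, move to (8,8). |black|=3
Step 6: on WHITE (8,8): turn R to S, flip to black, move to (9,8). |black|=4
Step 7: on WHITE (9,8): turn R to W, flip to black, move to (9,7). |black|=5
Step 8: on WHITE (9,7): turn R to N, flip to black, move to (8,7). |black|=6
Step 9: on WHITE (8,7): turn R to E, flip to black, move to (8,8). |black|=7
Step 10: on BLACK (8,8): turn L to N, flip to white, move to (7,8). |black|=6

Answer: 7 8 N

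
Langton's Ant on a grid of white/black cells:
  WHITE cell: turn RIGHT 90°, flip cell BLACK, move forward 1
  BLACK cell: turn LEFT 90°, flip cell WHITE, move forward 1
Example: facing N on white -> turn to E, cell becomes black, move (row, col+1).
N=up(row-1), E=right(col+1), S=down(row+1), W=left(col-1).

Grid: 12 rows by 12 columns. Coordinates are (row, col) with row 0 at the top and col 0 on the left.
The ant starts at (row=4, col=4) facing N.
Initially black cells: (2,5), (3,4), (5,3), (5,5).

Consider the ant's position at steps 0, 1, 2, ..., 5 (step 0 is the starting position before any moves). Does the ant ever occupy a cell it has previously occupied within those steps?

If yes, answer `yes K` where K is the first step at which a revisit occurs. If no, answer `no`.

Answer: no

Derivation:
Step 1: on WHITE (4,4): turn R to E, flip to black, move to (4,5). |black|=5 — new cell
Step 2: on WHITE (4,5): turn R to S, flip to black, move to (5,5). |black|=6 — new cell
Step 3: on BLACK (5,5): turn L to E, flip to white, move to (5,6). |black|=5 — new cell
Step 4: on WHITE (5,6): turn R to S, flip to black, move to (6,6). |black|=6 — new cell
Step 5: on WHITE (6,6): turn R to W, flip to black, move to (6,5). |black|=7 — new cell
No revisit within 5 steps.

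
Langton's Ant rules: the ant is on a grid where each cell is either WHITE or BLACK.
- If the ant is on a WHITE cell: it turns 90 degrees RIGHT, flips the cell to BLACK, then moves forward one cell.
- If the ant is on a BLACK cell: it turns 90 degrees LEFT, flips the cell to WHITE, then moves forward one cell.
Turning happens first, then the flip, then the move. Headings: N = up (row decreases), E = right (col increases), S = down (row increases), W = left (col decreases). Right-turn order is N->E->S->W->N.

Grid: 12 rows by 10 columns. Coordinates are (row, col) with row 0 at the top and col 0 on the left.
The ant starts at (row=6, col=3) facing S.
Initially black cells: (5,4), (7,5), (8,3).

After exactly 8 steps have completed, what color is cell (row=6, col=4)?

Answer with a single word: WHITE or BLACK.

Answer: BLACK

Derivation:
Step 1: on WHITE (6,3): turn R to W, flip to black, move to (6,2). |black|=4
Step 2: on WHITE (6,2): turn R to N, flip to black, move to (5,2). |black|=5
Step 3: on WHITE (5,2): turn R to E, flip to black, move to (5,3). |black|=6
Step 4: on WHITE (5,3): turn R to S, flip to black, move to (6,3). |black|=7
Step 5: on BLACK (6,3): turn L to E, flip to white, move to (6,4). |black|=6
Step 6: on WHITE (6,4): turn R to S, flip to black, move to (7,4). |black|=7
Step 7: on WHITE (7,4): turn R to W, flip to black, move to (7,3). |black|=8
Step 8: on WHITE (7,3): turn R to N, flip to black, move to (6,3). |black|=9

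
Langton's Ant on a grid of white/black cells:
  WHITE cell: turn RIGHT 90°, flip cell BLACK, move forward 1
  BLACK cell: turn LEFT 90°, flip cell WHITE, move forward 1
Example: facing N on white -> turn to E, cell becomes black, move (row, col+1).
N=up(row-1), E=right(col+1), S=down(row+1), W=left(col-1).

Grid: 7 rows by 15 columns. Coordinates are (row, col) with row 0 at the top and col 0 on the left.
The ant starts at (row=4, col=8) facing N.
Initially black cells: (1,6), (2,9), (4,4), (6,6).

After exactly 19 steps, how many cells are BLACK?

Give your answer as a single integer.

Step 1: on WHITE (4,8): turn R to E, flip to black, move to (4,9). |black|=5
Step 2: on WHITE (4,9): turn R to S, flip to black, move to (5,9). |black|=6
Step 3: on WHITE (5,9): turn R to W, flip to black, move to (5,8). |black|=7
Step 4: on WHITE (5,8): turn R to N, flip to black, move to (4,8). |black|=8
Step 5: on BLACK (4,8): turn L to W, flip to white, move to (4,7). |black|=7
Step 6: on WHITE (4,7): turn R to N, flip to black, move to (3,7). |black|=8
Step 7: on WHITE (3,7): turn R to E, flip to black, move to (3,8). |black|=9
Step 8: on WHITE (3,8): turn R to S, flip to black, move to (4,8). |black|=10
Step 9: on WHITE (4,8): turn R to W, flip to black, move to (4,7). |black|=11
Step 10: on BLACK (4,7): turn L to S, flip to white, move to (5,7). |black|=10
Step 11: on WHITE (5,7): turn R to W, flip to black, move to (5,6). |black|=11
Step 12: on WHITE (5,6): turn R to N, flip to black, move to (4,6). |black|=12
Step 13: on WHITE (4,6): turn R to E, flip to black, move to (4,7). |black|=13
Step 14: on WHITE (4,7): turn R to S, flip to black, move to (5,7). |black|=14
Step 15: on BLACK (5,7): turn L to E, flip to white, move to (5,8). |black|=13
Step 16: on BLACK (5,8): turn L to N, flip to white, move to (4,8). |black|=12
Step 17: on BLACK (4,8): turn L to W, flip to white, move to (4,7). |black|=11
Step 18: on BLACK (4,7): turn L to S, flip to white, move to (5,7). |black|=10
Step 19: on WHITE (5,7): turn R to W, flip to black, move to (5,6). |black|=11

Answer: 11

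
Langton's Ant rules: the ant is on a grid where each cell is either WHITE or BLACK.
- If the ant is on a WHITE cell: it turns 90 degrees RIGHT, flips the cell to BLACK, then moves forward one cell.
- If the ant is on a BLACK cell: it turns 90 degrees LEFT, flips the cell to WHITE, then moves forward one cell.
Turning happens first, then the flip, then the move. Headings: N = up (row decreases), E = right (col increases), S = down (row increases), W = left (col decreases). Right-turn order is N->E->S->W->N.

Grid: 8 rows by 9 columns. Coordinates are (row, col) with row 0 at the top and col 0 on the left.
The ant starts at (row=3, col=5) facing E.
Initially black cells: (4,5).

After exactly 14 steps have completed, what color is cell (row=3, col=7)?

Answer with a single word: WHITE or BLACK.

Answer: BLACK

Derivation:
Step 1: on WHITE (3,5): turn R to S, flip to black, move to (4,5). |black|=2
Step 2: on BLACK (4,5): turn L to E, flip to white, move to (4,6). |black|=1
Step 3: on WHITE (4,6): turn R to S, flip to black, move to (5,6). |black|=2
Step 4: on WHITE (5,6): turn R to W, flip to black, move to (5,5). |black|=3
Step 5: on WHITE (5,5): turn R to N, flip to black, move to (4,5). |black|=4
Step 6: on WHITE (4,5): turn R to E, flip to black, move to (4,6). |black|=5
Step 7: on BLACK (4,6): turn L to N, flip to white, move to (3,6). |black|=4
Step 8: on WHITE (3,6): turn R to E, flip to black, move to (3,7). |black|=5
Step 9: on WHITE (3,7): turn R to S, flip to black, move to (4,7). |black|=6
Step 10: on WHITE (4,7): turn R to W, flip to black, move to (4,6). |black|=7
Step 11: on WHITE (4,6): turn R to N, flip to black, move to (3,6). |black|=8
Step 12: on BLACK (3,6): turn L to W, flip to white, move to (3,5). |black|=7
Step 13: on BLACK (3,5): turn L to S, flip to white, move to (4,5). |black|=6
Step 14: on BLACK (4,5): turn L to E, flip to white, move to (4,6). |black|=5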